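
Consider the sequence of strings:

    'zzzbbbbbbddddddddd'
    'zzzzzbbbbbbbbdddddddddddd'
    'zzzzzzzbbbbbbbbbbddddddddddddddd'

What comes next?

Each string has the form z^{2n-1} b^{2n+2} d^{3n+3}, where the shown terms are n = 2, 3, 4.
Setting n = 5 gives 9, 12, 18 characters in each block.

zzzzzzzzzbbbbbbbbbbbbdddddddddddddddddd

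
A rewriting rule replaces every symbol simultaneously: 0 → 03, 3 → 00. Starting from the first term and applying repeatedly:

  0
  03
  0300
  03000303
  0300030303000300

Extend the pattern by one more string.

Rewriting the 16 symbols of 0300030303000300 one by one yields 03 00 03 03 03 00 03 00 03 00 03 03 03 00 03 03; concatenated:

03000303030003000300030303000303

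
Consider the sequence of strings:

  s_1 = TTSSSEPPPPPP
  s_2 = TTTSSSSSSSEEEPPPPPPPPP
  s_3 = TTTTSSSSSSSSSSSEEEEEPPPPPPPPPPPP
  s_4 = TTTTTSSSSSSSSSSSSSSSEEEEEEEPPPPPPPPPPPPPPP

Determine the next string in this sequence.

Reading off run lengths: T runs 2, 3, 4, 5; S runs 3, 7, 11, 15; E runs 1, 3, 5, 7; P runs 6, 9, 12, 15 — each is linear in n (n = 1, 2, …).
For the next term, n = 5, so the run lengths are 6, 19, 9, 18.

TTTTTTSSSSSSSSSSSSSSSSSSSEEEEEEEEEPPPPPPPPPPPPPPPPPP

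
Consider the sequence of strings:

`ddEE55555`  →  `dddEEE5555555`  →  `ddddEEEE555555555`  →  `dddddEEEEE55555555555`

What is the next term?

ddddddEEEEEE5555555555555

Term n consists of n-1 d's, followed by n-1 E's, followed by 2n-1 5's, where the shown terms are n = 3, 4, 5, 6.
At n = 7 the blocks have lengths 6, 6, 13.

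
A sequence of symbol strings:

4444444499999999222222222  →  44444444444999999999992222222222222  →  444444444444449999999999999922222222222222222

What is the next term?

4444444444444444499999999999999999222222222222222222222

Each string has the form 4^{3n+2} 9^{3n+2} 2^{4n+1}, where the shown terms are n = 2, 3, 4.
Setting n = 5 gives 17, 17, 21 characters in each block.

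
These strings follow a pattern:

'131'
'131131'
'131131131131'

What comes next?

131131131131131131131131

Every step duplicates the string.
One more doubling of 131131131131 gives the answer.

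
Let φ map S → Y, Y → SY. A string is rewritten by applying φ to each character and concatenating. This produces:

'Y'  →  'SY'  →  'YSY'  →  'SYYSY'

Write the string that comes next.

YSYSYYSY

Expanding SYYSY: S→Y, Y→SY, Y→SY, S→Y, Y→SY. Concatenated: Y SY SY Y SY.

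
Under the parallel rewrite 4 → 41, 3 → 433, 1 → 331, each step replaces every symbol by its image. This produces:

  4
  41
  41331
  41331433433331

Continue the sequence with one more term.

413314334333314143343341433433433433331

Replace each of the 14 characters of 41331433433331 in place — 41 331 433 433 331 41 433 433 41 433 433 433 433 331 — and concatenate.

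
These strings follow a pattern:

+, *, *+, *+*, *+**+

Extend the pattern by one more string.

*+**+*+*

Each term (from the third on) is the previous term followed by the one before it: term 3 = *·+ = *+.
So term 6 is *+**+·*+*.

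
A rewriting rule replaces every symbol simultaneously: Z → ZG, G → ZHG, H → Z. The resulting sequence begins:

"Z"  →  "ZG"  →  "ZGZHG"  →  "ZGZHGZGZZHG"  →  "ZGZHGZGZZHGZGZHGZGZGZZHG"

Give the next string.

Rewriting the 24 symbols of ZGZHGZGZZHGZGZHGZGZGZZHG one by one yields ZG ZHG ZG Z ZHG ZG ZHG ZG ZG Z ZHG ZG ZHG ZG Z ZHG ZG ZHG ZG ZHG ZG ZG Z ZHG; concatenated:

ZGZHGZGZZHGZGZHGZGZGZZHGZGZHGZGZZHGZGZHGZGZHGZGZGZZHG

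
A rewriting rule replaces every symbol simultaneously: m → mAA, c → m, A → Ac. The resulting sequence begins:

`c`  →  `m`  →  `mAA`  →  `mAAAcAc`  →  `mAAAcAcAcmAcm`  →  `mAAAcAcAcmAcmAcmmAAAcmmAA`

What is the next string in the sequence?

mAAAcAcAcmAcmAcmmAAAcmmAAAcmmAAmAAAcAcAcmmAAmAAAcAc

φ(mAAAcAcAcmAcmAcmmAAAcmmAA) expands symbol-by-symbol to mAA Ac Ac Ac m Ac m Ac m mAA Ac m mAA Ac m mAA mAA Ac Ac Ac m mAA mAA Ac Ac; joining the 25 pieces gives the next term.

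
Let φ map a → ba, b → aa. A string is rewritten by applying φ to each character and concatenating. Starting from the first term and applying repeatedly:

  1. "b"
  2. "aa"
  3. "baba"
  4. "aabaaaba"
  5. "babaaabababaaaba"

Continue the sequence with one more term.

Rewriting the 16 symbols of babaaabababaaaba one by one yields aa ba aa ba ba ba aa ba aa ba aa ba ba ba aa ba; concatenated:

aabaaabababaaabaaabaaabababaaaba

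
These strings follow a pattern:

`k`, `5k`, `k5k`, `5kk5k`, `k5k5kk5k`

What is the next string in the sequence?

From term 3 onward, concatenate the second-to-last term with the last: k·5k = k5k, 5k·k5k = 5kk5k, …
So term 6 is 5kk5k·k5k5kk5k.

5kk5kk5k5kk5k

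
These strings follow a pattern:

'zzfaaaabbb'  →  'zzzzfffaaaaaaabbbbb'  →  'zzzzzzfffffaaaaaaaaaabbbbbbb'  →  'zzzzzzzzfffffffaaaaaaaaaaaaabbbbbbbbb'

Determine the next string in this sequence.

zzzzzzzzzzfffffffffaaaaaaaaaaaaaaaabbbbbbbbbbb

Term n consists of 2n z's, followed by 2n-1 f's, followed by 3n+1 a's, followed by 2n+1 b's (n = 1, 2, …).
For the next term, n = 5, so the run lengths are 10, 9, 16, 11.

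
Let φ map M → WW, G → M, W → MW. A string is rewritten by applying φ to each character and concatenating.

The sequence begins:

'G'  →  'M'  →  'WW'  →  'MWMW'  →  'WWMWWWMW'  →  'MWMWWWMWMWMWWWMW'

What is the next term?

WWMWWWMWMWMWWWMWWWMWWWMWMWMWWWMW

φ(MWMWWWMWMWMWWWMW) expands symbol-by-symbol to WW MW WW MW MW MW WW MW WW MW WW MW MW MW WW MW; joining the 16 pieces gives the next term.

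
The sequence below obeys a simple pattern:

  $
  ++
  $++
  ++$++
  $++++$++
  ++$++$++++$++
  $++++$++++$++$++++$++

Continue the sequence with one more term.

Each term (from the third on) is the two preceding terms concatenated in order: term 3 = $·++ = $++.
Continuing: ++$++$++++$++ · $++++$++++$++$++++$++ gives term 8.

++$++$++++$++$++++$++++$++$++++$++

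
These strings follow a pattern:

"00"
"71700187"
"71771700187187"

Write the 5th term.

s(k+1) = 717·s(k)·187, so each term gains 717 as a prefix and 187 as a suffix.
From 71771700187187, 2 further steps: 71771700187187 → 71771771700187187187 → (answer).

71771771771700187187187187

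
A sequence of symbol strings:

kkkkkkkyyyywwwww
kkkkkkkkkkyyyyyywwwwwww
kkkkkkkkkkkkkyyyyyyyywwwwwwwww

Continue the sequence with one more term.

The n-th term is 3n+1 k's then 2n y's then 2n+1 w's, where the shown terms are n = 2, 3, 4.
At n = 5 the blocks have lengths 16, 10, 11.

kkkkkkkkkkkkkkkkyyyyyyyyyywwwwwwwwwww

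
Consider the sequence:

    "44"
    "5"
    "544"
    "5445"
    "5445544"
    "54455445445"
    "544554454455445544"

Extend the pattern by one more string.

This is a Fibonacci-style word recurrence s(k) = s(k−1)·s(k−2): e.g. 5·44 = 544.
Continuing: 544554454455445544 · 54455445445 gives term 8.

54455445445544554454455445445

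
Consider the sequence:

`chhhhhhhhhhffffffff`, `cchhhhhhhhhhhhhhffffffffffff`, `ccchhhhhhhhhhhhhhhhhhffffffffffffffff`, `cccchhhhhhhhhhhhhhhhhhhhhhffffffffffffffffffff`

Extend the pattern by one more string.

The n-th term is n-1 c's then 4n+2 h's then 4n f's, where the shown terms are n = 2, 3, 4, 5.
At n = 6 the blocks have lengths 5, 26, 24.

ccccchhhhhhhhhhhhhhhhhhhhhhhhhhffffffffffffffffffffffff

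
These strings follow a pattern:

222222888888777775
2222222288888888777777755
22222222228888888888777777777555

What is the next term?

Each string has the form 2^{2n+2} 8^{2n+2} 7^{2n+1} 5^{n-1}, where the shown terms are n = 2, 3, 4.
For the next term, n = 5, so the run lengths are 12, 12, 11, 4.

222222222222888888888888777777777775555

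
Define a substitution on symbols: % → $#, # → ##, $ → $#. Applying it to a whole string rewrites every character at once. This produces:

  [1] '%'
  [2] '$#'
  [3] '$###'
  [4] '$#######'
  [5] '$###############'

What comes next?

Replace each of the 16 characters of $############### in place — $# ## ## ## ## ## ## ## ## ## ## ## ## ## ## ## — and concatenate.

$###############################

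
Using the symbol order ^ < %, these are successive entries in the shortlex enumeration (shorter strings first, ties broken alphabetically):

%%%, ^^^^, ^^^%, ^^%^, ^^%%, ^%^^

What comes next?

^%^%

Find the rightmost character of ^%^^ below %, bump it to the next letter, and reset everything to its right to ^.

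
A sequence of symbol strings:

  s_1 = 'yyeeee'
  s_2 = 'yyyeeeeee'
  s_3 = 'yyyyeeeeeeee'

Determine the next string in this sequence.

The n-th term is n y's then 2n e's, where the shown terms are n = 2, 3, 4.
Setting n = 5 gives 5, 10 characters in each block.

yyyyyeeeeeeeeee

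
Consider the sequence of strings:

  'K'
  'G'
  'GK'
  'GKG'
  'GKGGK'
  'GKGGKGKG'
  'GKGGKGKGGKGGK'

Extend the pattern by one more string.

GKGGKGKGGKGGKGKGGKGKG

This is a Fibonacci-style word recurrence s(k) = s(k−1)·s(k−2): e.g. G·K = GK.
Continuing: GKGGKGKGGKGGK · GKGGKGKG gives term 8.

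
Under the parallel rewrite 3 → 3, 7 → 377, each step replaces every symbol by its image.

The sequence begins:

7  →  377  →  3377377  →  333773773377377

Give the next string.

3333773773377377333773773377377

Replace each of the 15 characters of 333773773377377 in place — 3 3 3 377 377 3 377 377 3 3 377 377 3 377 377 — and concatenate.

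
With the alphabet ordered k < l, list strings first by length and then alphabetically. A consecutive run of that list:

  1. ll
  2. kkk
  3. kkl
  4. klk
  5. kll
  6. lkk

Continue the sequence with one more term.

Treat lkk as a base-2 numeral over the given alphabet and add one, carrying through any trailing l's.

lkl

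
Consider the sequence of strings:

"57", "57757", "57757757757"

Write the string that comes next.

Every step duplicates the string with '7' between the halves.
So the next term is two copies of 57757757757 with '7' between the halves.

57757757757757757757757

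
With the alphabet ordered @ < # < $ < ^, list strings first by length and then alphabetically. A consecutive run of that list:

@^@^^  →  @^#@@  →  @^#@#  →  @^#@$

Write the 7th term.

Stepping forward 3 times from @^#@$: @^#@$ → @^#@^ → @^##@, then the target.

@^###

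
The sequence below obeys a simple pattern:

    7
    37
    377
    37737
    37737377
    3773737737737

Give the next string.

Each term (from the third on) is the previous term followed by the one before it: term 3 = 37·7 = 377.
Continuing: 3773737737737 · 37737377 gives term 7.

377373773773737737377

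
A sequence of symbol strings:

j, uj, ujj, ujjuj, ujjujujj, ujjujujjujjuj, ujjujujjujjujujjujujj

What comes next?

ujjujujjujjujujjujujjujjujujjujjuj

Each term (from the third on) is the previous term followed by the one before it: term 3 = uj·j = ujj.
Continuing: ujjujujjujjujujjujujj · ujjujujjujjuj gives term 8.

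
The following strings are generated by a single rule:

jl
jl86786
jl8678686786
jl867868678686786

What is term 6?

jl8678686786867868678686786

Every step adds 86786 to the end: s(k+1) = s(k)·86786.
From jl867868678686786, 2 further steps: jl867868678686786 → jl86786867868678686786 → (answer).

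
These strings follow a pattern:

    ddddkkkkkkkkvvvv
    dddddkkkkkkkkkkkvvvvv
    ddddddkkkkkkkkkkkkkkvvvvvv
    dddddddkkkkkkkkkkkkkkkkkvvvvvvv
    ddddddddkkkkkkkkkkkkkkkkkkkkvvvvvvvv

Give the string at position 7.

Each string has the form d^{n+2} k^{3n+2} v^{n+2}, where the shown terms are n = 2, 3, 4, 5, 6.
Setting n = 8 gives 10, 26, 10 characters in each block.

ddddddddddkkkkkkkkkkkkkkkkkkkkkkkkkkvvvvvvvvvv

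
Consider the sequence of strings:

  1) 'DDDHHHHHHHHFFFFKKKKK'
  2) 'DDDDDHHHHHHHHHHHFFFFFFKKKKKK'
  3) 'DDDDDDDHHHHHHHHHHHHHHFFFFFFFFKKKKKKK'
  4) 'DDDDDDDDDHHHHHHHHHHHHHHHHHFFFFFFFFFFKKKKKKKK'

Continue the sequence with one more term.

Term n consists of 2n-1 D's, followed by 3n+2 H's, followed by 2n F's, followed by n+3 K's, where the shown terms are n = 2, 3, 4, 5.
At n = 6 the blocks have lengths 11, 20, 12, 9.

DDDDDDDDDDDHHHHHHHHHHHHHHHHHHHHFFFFFFFFFFFFKKKKKKKKK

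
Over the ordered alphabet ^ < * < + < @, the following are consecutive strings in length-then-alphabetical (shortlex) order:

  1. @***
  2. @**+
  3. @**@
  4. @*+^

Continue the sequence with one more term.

The successor of @*+^ increments the rightmost position that isn't already @ and resets every position after it to ^.

@*+*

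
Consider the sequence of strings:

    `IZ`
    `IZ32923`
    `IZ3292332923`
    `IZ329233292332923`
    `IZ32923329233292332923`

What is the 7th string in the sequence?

Each term is the previous one with 32923 appended.
From IZ32923329233292332923, 2 further steps: IZ32923329233292332923 → IZ3292332923329233292332923 → (answer).

IZ329233292332923329233292332923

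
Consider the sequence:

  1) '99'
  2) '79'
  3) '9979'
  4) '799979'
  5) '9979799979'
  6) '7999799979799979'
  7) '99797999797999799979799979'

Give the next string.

799979997979997999797999797999799979799979

From term 3 onward, concatenate the second-to-last term with the last: 99·79 = 9979, 79·9979 = 799979, …
The next term joins 7999799979799979 and 99797999797999799979799979.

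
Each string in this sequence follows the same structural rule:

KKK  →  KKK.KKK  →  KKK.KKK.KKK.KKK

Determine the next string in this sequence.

s(k+1) = s(k)·.·s(k) — each term doubles the last with '.' between the halves.
One more doubling of KKK.KKK.KKK.KKK gives the answer.

KKK.KKK.KKK.KKK.KKK.KKK.KKK.KKK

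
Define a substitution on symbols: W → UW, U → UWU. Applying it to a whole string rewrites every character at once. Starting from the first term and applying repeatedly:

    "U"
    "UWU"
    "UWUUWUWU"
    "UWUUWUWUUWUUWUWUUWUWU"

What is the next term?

Applying the rule to each of the 21 symbols of UWUUWUWUUWUUWUWUUWUWU gives the pieces UWU UW UWU UWU UW UWU UW UWU UWU UW UWU UWU UW UWU UW UWU UWU UW UWU UW UWU, which concatenate to the answer.

UWUUWUWUUWUUWUWUUWUWUUWUUWUWUUWUUWUWUUWUWUUWUUWUWUUWUWU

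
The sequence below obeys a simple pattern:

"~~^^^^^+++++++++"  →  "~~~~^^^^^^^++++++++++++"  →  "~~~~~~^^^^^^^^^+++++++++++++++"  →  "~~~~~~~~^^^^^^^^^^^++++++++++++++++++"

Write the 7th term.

~~~~~~~~~~~~~~^^^^^^^^^^^^^^^^^+++++++++++++++++++++++++++

The n-th term is 2n-2 ~'s then 2n+1 ^'s then 3n+3 +'s, where the shown terms are n = 2, 3, 4, 5.
For term 7, n = 8, so the run lengths are 14, 17, 27.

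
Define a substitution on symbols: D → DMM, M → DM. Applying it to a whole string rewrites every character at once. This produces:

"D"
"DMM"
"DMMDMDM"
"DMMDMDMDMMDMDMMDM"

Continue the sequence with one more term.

DMMDMDMDMMDMDMMDMDMMDMDMDMMDMDMMDMDMDMMDM

Replace each of the 17 characters of DMMDMDMDMMDMDMMDM in place — DMM DM DM DMM DM DMM DM DMM DM DM DMM DM DMM DM DM DMM DM — and concatenate.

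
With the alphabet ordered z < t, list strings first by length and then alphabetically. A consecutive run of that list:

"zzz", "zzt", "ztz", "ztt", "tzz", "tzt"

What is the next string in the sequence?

ttz

Treat tzt as a base-2 numeral over the given alphabet and add one, carrying through any trailing t's.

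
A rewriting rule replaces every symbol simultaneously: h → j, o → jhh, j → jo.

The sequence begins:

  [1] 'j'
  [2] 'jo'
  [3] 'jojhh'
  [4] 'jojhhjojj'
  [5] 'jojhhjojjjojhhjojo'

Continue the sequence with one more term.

Rewriting the 18 symbols of jojhhjojjjojhhjojo one by one yields jo jhh jo j j jo jhh jo jo jo jhh jo j j jo jhh jo jhh; concatenated:

jojhhjojjjojhhjojojojhhjojjjojhhjojhh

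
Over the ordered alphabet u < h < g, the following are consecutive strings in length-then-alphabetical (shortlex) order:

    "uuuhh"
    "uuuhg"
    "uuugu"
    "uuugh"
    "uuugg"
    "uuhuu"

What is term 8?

uuhug

Advancing 2 positions from uuhuu through uuhuu → uuhuh reaches term 8.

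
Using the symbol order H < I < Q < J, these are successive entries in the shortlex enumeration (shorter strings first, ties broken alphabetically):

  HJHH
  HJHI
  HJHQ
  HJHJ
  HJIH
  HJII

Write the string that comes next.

HJIQ

Find the rightmost character of HJII below J, bump it to the next letter, and reset everything to its right to H.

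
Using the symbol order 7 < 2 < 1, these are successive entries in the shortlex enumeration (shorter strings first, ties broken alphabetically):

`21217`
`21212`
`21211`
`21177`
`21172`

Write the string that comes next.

21171

The successor of 21172 increments the rightmost position that isn't already 1 and resets every position after it to 7.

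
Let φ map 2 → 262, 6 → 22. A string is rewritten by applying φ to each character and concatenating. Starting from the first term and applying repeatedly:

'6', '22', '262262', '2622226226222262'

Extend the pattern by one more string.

26222262262262262222622622226226226226222262

Applying the rule to each of the 16 symbols of 2622226226222262 gives the pieces 262 22 262 262 262 262 22 262 262 22 262 262 262 262 22 262, which concatenate to the answer.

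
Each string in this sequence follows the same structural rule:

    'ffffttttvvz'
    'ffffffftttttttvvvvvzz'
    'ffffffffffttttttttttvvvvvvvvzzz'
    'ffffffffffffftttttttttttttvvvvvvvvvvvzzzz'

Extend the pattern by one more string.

Each string has the form f^{3n+1} t^{3n+1} v^{3n-1} z^{n} (n = 1, 2, …).
Setting n = 5 gives 16, 16, 14, 5 characters in each block.

ffffffffffffffffttttttttttttttttvvvvvvvvvvvvvvzzzzz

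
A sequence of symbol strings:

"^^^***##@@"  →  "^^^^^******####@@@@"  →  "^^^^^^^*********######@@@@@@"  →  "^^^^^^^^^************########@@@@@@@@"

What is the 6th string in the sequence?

Each string has the form ^^{2n+1} *^{3n} #^{2n} @^{2n} (n = 1, 2, …).
For term 6, n = 6, so the run lengths are 13, 18, 12, 12.

^^^^^^^^^^^^^******************############@@@@@@@@@@@@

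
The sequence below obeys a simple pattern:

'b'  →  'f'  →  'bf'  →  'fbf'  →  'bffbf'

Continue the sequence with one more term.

fbfbffbf

This is a Fibonacci-style word recurrence s(k) = s(k−2)·s(k−1): e.g. b·f = bf.
So term 6 is fbf·bffbf.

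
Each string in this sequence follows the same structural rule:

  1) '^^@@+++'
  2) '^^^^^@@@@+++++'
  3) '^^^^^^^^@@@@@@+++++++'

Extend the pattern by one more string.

Term n consists of 3n-1 ^'s, followed by 2n @'s, followed by 2n+1 +'s (n = 1, 2, …).
At n = 4 the blocks have lengths 11, 8, 9.

^^^^^^^^^^^@@@@@@@@+++++++++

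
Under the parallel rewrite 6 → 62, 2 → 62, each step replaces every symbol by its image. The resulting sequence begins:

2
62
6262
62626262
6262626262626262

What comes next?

Rewriting the 16 symbols of 6262626262626262 one by one yields 62 62 62 62 62 62 62 62 62 62 62 62 62 62 62 62; concatenated:

62626262626262626262626262626262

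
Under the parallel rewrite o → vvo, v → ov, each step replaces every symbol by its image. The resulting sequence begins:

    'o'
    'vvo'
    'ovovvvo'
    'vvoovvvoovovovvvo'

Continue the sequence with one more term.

Rewriting the 17 symbols of vvoovvvoovovovvvo one by one yields ov ov vvo vvo ov ov ov vvo vvo ov vvo ov vvo ov ov ov vvo; concatenated:

ovovvvovvoovovovvvovvoovvvoovvvoovovovvvo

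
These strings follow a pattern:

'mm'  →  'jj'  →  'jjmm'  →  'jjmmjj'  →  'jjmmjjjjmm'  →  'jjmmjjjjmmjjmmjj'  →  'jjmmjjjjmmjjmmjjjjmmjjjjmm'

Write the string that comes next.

jjmmjjjjmmjjmmjjjjmmjjjjmmjjmmjjjjmmjjmmjj

From term 3 onward, concatenate the last term with the second-to-last: jj·mm = jjmm, jjmm·jj = jjmmjj, …
The next term joins jjmmjjjjmmjjmmjjjjmmjjjjmm and jjmmjjjjmmjjmmjj.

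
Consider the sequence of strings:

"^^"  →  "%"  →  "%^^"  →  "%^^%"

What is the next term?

From term 3 onward, concatenate the last term with the second-to-last: %·^^ = %^^, %^^·% = %^^%, …
The next term joins %^^% and %^^.

%^^%%^^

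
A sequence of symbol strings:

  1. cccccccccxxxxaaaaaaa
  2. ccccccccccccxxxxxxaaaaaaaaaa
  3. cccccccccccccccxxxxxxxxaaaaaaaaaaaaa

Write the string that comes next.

ccccccccccccccccccxxxxxxxxxxaaaaaaaaaaaaaaaa

Reading off run lengths: c runs 9, 12, 15; x runs 4, 6, 8; a runs 7, 10, 13 — each is linear in n, where the shown terms are n = 2, 3, 4.
Setting n = 5 gives 18, 10, 16 characters in each block.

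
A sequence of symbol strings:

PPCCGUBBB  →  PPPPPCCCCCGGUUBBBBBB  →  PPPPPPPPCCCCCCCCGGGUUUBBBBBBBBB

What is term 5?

Each string has the form P^{3n-1} C^{3n-1} G^{n} U^{n} B^{3n} (n = 1, 2, …).
Setting n = 5 gives 14, 14, 5, 5, 15 characters in each block.

PPPPPPPPPPPPPPCCCCCCCCCCCCCCGGGGGUUUUUBBBBBBBBBBBBBBB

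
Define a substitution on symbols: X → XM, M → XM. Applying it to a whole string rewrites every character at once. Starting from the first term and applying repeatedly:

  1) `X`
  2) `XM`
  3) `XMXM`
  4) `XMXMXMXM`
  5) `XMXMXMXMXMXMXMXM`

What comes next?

XMXMXMXMXMXMXMXMXMXMXMXMXMXMXMXM

φ(XMXMXMXMXMXMXMXM) expands symbol-by-symbol to XM XM XM XM XM XM XM XM XM XM XM XM XM XM XM XM; joining the 16 pieces gives the next term.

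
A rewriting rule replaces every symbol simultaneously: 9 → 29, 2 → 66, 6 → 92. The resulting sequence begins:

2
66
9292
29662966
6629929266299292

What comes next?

Rewriting the 16 symbols of 6629929266299292 one by one yields 92 92 66 29 29 66 29 66 92 92 66 29 29 66 29 66; concatenated:

92926629296629669292662929662966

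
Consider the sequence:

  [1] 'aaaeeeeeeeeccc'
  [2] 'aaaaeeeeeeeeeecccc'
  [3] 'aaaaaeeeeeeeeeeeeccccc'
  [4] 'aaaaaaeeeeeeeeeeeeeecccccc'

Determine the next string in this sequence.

aaaaaaaeeeeeeeeeeeeeeeeccccccc

Term n consists of n a's, followed by 2n+2 e's, followed by n c's, where the shown terms are n = 3, 4, 5, 6.
At n = 7 the blocks have lengths 7, 16, 7.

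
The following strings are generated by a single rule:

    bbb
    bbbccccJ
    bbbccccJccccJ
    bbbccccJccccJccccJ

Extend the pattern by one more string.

Every step adds ccccJ to the end: s(k+1) = s(k)·ccccJ.
So the next term is bbbccccJccccJccccJ·ccccJ.

bbbccccJccccJccccJccccJ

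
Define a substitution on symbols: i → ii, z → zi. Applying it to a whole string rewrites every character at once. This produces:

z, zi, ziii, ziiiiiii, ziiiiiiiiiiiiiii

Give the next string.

Replace each of the 16 characters of ziiiiiiiiiiiiiii in place — zi ii ii ii ii ii ii ii ii ii ii ii ii ii ii ii — and concatenate.

ziiiiiiiiiiiiiiiiiiiiiiiiiiiiiii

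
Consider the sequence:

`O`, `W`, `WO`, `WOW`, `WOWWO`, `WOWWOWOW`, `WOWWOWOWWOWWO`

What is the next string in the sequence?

WOWWOWOWWOWWOWOWWOWOW

From term 3 onward, concatenate the last term with the second-to-last: W·O = WO, WO·W = WOW, …
Continuing: WOWWOWOWWOWWO · WOWWOWOW gives term 8.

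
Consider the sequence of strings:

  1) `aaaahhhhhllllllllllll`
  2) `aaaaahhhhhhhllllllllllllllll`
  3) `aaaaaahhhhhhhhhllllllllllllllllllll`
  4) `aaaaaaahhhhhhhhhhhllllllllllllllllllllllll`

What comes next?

aaaaaaaahhhhhhhhhhhhhllllllllllllllllllllllllllll

Reading off run lengths: a runs 4, 5, 6, 7; h runs 5, 7, 9, 11; l runs 12, 16, 20, 24 — each is linear in n, where the shown terms are n = 3, 4, 5, 6.
Setting n = 7 gives 8, 13, 28 characters in each block.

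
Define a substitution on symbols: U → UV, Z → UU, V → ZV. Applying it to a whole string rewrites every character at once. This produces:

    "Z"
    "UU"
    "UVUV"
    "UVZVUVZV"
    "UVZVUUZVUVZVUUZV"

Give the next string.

Rewriting the 16 symbols of UVZVUUZVUVZVUUZV one by one yields UV ZV UU ZV UV UV UU ZV UV ZV UU ZV UV UV UU ZV; concatenated:

UVZVUUZVUVUVUUZVUVZVUUZVUVUVUUZV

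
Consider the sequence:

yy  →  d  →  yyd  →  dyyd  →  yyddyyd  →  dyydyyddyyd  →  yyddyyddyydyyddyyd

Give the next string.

dyydyyddyydyyddyyddyydyyddyyd

From term 3 onward, concatenate the second-to-last term with the last: yy·d = yyd, d·yyd = dyyd, …
The next term joins dyydyyddyyd and yyddyyddyydyyddyyd.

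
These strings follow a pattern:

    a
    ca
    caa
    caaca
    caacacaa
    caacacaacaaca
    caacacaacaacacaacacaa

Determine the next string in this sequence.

caacacaacaacacaacacaacaacacaacaaca

Each term (from the third on) is the previous term followed by the one before it: term 3 = ca·a = caa.
So term 8 is caacacaacaacacaacacaa·caacacaacaaca.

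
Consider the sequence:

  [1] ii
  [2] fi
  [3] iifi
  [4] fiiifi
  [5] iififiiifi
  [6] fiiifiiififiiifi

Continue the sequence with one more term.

Each term (from the third on) is the two preceding terms concatenated in order: term 3 = ii·fi = iifi.
So term 7 is iififiiifi·fiiifiiififiiifi.

iififiiififiiifiiififiiifi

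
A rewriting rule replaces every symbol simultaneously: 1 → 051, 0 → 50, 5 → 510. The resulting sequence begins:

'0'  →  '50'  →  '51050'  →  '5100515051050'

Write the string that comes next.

Rewriting the 13 symbols of 5100515051050 one by one yields 510 051 50 50 510 051 510 50 510 051 50 510 50; concatenated:

5100515050510051510505100515051050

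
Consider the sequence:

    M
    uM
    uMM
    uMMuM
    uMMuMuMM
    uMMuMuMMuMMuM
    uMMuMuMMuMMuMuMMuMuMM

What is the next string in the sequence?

uMMuMuMMuMMuMuMMuMuMMuMMuMuMMuMMuM

This is a Fibonacci-style word recurrence s(k) = s(k−1)·s(k−2): e.g. uM·M = uMM.
The next term joins uMMuMuMMuMMuMuMMuMuMM and uMMuMuMMuMMuM.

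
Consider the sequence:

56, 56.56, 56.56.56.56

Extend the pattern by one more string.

56.56.56.56.56.56.56.56

Each string is two copies of the previous one joined by '.'.
One more doubling of 56.56.56.56 gives the answer.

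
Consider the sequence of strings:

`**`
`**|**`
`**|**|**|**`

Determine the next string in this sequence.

**|**|**|**|**|**|**|**

s(k+1) = s(k)·|·s(k) — each term doubles the last with '|' between the halves.
One more doubling of **|**|**|** gives the answer.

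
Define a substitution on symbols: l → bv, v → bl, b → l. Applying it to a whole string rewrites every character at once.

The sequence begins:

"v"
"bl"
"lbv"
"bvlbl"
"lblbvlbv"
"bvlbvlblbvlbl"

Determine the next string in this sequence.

Rewriting the 13 symbols of bvlbvlblbvlbl one by one yields l bl bv l bl bv l bv l bl bv l bv; concatenated:

lblbvlblbvlbvlblbvlbv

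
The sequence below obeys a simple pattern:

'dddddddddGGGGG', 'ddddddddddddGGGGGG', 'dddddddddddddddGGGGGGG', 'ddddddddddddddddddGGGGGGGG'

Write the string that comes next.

Each string has the form d^{3n} G^{n+2}, where the shown terms are n = 3, 4, 5, 6.
Setting n = 7 gives 21, 9 characters in each block.

dddddddddddddddddddddGGGGGGGGG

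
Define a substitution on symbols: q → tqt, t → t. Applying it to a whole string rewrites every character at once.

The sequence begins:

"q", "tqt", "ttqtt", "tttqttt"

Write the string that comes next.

ttttqtttt

Expanding tttqttt: t→t, t→t, t→t, q→tqt, t→t, t→t, t→t. Concatenated: t t t tqt t t t.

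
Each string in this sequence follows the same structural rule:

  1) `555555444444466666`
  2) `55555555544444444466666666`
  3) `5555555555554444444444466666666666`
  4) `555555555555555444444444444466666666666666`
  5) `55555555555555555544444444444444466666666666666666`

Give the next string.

5555555555555555555554444444444444444466666666666666666666

Reading off run lengths: 5 runs 6, 9, 12, 15, 18; 4 runs 7, 9, 11, 13, 15; 6 runs 5, 8, 11, 14, 17 — each is linear in n, where the shown terms are n = 2, 3, 4, 5, 6.
Setting n = 7 gives 21, 17, 20 characters in each block.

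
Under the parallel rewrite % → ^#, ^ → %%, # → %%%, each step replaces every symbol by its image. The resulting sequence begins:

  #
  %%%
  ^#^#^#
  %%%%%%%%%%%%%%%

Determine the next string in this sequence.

^#^#^#^#^#^#^#^#^#^#^#^#^#^#^#

Replace each of the 15 characters of %%%%%%%%%%%%%%% in place — ^# ^# ^# ^# ^# ^# ^# ^# ^# ^# ^# ^# ^# ^# ^# — and concatenate.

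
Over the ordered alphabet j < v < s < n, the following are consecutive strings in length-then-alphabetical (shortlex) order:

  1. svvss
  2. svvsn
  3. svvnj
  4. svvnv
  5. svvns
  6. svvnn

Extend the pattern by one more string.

svsjj

Find the rightmost character of svvnn below n, bump it to the next letter, and reset everything to its right to j.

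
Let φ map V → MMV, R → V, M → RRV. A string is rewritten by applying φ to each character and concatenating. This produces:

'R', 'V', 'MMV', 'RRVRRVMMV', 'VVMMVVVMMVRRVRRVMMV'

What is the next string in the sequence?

φ(VVMMVVVMMVRRVRRVMMV) expands symbol-by-symbol to MMV MMV RRV RRV MMV MMV MMV RRV RRV MMV V V MMV V V MMV RRV RRV MMV; joining the 19 pieces gives the next term.

MMVMMVRRVRRVMMVMMVMMVRRVRRVMMVVVMMVVVMMVRRVRRVMMV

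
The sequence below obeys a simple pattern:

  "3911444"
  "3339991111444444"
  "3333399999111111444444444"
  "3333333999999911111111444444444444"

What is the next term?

The n-th term is 2n-1 3's then 2n-1 9's then 2n 1's then 3n 4's (n = 1, 2, …).
At n = 5 the blocks have lengths 9, 9, 10, 15.

3333333339999999991111111111444444444444444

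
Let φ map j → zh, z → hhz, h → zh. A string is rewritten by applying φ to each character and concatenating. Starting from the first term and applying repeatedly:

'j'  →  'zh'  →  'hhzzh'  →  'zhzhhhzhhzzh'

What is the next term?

hhzzhhhzzhzhzhhhzzhzhhhzhhzzh

Expanding zhzhhhzhhzzh: z→hhz, h→zh, z→hhz, h→zh, h→zh, h→zh, z→hhz, h→zh, h→zh, z→hhz, z→hhz, h→zh. Concatenated: hhz zh hhz zh zh zh hhz zh zh hhz hhz zh.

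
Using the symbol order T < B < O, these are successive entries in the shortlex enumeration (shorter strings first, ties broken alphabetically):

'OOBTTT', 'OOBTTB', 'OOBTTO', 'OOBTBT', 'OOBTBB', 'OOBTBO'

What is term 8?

Stepping forward 2 times from OOBTBO: OOBTBO → OOBTOT, then the target.

OOBTOB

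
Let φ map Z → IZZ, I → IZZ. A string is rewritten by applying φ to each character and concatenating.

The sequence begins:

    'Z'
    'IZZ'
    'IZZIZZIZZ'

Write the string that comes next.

Expanding IZZIZZIZZ: I→IZZ, Z→IZZ, Z→IZZ, I→IZZ, Z→IZZ, Z→IZZ, I→IZZ, Z→IZZ, Z→IZZ. Concatenated: IZZ IZZ IZZ IZZ IZZ IZZ IZZ IZZ IZZ.

IZZIZZIZZIZZIZZIZZIZZIZZIZZ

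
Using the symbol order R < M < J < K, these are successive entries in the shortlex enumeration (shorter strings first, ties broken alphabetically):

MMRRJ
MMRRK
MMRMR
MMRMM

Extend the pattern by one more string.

Find the rightmost character of MMRMM below K, bump it to the next letter, and reset everything to its right to R.

MMRMJ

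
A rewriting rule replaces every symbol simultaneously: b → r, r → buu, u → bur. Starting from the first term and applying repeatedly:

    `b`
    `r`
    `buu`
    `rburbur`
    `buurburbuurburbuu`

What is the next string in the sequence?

Rewriting the 17 symbols of buurburbuurburbuu one by one yields r bur bur buu r bur buu r bur bur buu r bur buu r bur bur; concatenated:

rburburbuurburbuurburburbuurburbuurburbur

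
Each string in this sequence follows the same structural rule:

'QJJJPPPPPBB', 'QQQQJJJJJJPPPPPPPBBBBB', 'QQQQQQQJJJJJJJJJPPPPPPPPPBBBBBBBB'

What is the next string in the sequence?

QQQQQQQQQQJJJJJJJJJJJJPPPPPPPPPPPBBBBBBBBBBB

Each string has the form Q^{3n-2} J^{3n} P^{2n+3} B^{3n-1} (n = 1, 2, …).
For the next term, n = 4, so the run lengths are 10, 12, 11, 11.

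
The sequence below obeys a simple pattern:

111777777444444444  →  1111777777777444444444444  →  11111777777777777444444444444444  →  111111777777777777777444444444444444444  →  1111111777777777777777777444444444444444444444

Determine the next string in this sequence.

Term n consists of n+1 1's, followed by 3n 7's, followed by 3n+3 4's, where the shown terms are n = 2, 3, 4, 5, 6.
At n = 7 the blocks have lengths 8, 21, 24.

11111111777777777777777777777444444444444444444444444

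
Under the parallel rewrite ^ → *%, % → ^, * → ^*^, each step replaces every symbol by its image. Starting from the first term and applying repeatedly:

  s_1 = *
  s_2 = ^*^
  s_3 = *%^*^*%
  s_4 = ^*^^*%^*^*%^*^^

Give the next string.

Rewriting the 15 symbols of ^*^^*%^*^*%^*^^ one by one yields *% ^*^ *% *% ^*^ ^ *% ^*^ *% ^*^ ^ *% ^*^ *% *%; concatenated:

*%^*^*%*%^*^^*%^*^*%^*^^*%^*^*%*%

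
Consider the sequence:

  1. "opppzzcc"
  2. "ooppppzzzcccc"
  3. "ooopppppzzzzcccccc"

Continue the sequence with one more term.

ooooppppppzzzzzcccccccc

Each string has the form o^{n} p^{n+2} z^{n+1} c^{2n} (n = 1, 2, …).
Setting n = 4 gives 4, 6, 5, 8 characters in each block.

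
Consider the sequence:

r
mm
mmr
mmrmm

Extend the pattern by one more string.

From term 3 onward, concatenate the last term with the second-to-last: mm·r = mmr, mmr·mm = mmrmm, …
Continuing: mmrmm · mmr gives term 5.

mmrmmmmr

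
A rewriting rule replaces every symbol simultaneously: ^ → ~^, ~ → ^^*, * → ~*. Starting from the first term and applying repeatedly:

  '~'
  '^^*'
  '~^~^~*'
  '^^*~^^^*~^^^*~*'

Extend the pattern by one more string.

~^~^~*^^*~^~^~^~*^^*~^~^~^~*^^*~*

Replace each of the 15 characters of ^^*~^^^*~^^^*~* in place — ~^ ~^ ~* ^^* ~^ ~^ ~^ ~* ^^* ~^ ~^ ~^ ~* ^^* ~* — and concatenate.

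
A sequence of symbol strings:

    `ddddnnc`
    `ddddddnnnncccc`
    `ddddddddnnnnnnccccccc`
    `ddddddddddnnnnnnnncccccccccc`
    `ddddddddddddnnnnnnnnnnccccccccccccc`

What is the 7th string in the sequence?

Term n consists of 2n+2 d's, followed by 2n n's, followed by 3n-2 c's (n = 1, 2, …).
At n = 7 the blocks have lengths 16, 14, 19.

ddddddddddddddddnnnnnnnnnnnnnnccccccccccccccccccc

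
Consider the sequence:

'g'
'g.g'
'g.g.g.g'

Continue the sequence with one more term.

Every step duplicates the string with '.' between the halves.
Doubling g.g.g.g with '.' between the halves:

g.g.g.g.g.g.g.g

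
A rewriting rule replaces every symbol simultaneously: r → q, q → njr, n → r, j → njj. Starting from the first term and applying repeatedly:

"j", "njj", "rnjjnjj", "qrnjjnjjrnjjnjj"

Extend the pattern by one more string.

njrqrnjjnjjrnjjnjjqrnjjnjjrnjjnjj

Applying the rule to each of the 15 symbols of qrnjjnjjrnjjnjj gives the pieces njr q r njj njj r njj njj q r njj njj r njj njj, which concatenate to the answer.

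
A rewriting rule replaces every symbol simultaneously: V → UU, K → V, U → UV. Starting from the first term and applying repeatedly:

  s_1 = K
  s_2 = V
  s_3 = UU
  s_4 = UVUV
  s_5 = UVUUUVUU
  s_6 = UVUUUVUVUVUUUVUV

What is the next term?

UVUUUVUVUVUUUVUUUVUUUVUVUVUUUVUU

φ(UVUUUVUVUVUUUVUV) expands symbol-by-symbol to UV UU UV UV UV UU UV UU UV UU UV UV UV UU UV UU; joining the 16 pieces gives the next term.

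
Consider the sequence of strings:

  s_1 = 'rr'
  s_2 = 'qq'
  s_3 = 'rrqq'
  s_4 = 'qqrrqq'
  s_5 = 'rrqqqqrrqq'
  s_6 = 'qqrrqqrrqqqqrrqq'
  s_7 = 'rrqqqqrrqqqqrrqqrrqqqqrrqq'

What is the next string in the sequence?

qqrrqqrrqqqqrrqqrrqqqqrrqqqqrrqqrrqqqqrrqq

From term 3 onward, concatenate the second-to-last term with the last: rr·qq = rrqq, qq·rrqq = qqrrqq, …
The next term joins qqrrqqrrqqqqrrqq and rrqqqqrrqqqqrrqqrrqqqqrrqq.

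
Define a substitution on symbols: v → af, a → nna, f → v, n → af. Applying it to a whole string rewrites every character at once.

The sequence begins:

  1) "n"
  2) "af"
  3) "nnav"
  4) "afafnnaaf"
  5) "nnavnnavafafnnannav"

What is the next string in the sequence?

afafnnaafafafnnaafnnavnnavafafnnaafafnnaaf

Applying the rule to each of the 19 symbols of nnavnnavafafnnannav gives the pieces af af nna af af af nna af nna v nna v af af nna af af nna af, which concatenate to the answer.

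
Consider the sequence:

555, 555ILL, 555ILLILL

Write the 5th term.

555ILLILLILLILL

Every step adds ILL to the end: s(k+1) = s(k)·ILL.
From 555ILLILL, 2 further steps: 555ILLILL → 555ILLILLILL → (answer).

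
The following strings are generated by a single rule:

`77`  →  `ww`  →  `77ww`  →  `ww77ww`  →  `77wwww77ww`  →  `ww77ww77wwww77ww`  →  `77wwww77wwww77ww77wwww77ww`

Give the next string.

ww77ww77wwww77ww77wwww77wwww77ww77wwww77ww

From term 3 onward, concatenate the second-to-last term with the last: 77·ww = 77ww, ww·77ww = ww77ww, …
So term 8 is ww77ww77wwww77ww·77wwww77wwww77ww77wwww77ww.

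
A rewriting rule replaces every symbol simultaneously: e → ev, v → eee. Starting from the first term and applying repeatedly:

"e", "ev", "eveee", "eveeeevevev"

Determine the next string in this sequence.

Apply φ to eveeeevevev symbol by symbol: e→ev, v→eee, e→ev, e→ev, e→ev, e→ev, v→eee, e→ev, v→eee, e→ev, v→eee; joined: ev eee ev ev ev ev eee ev eee ev eee.

eveeeeveveveveeeeveeeeveee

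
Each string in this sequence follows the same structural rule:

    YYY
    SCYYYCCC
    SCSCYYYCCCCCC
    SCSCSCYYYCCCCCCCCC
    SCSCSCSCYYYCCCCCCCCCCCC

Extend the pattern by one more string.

Every step adds SC to the front and CCC to the end of the previous string.
One more step from SCSCSCSCYYYCCCCCCCCCCCC gives the answer.

SCSCSCSCSCYYYCCCCCCCCCCCCCCC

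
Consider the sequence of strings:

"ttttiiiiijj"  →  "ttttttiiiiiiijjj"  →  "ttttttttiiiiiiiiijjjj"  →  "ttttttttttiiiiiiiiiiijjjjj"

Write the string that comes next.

Reading off run lengths: t runs 4, 6, 8, 10; i runs 5, 7, 9, 11; j runs 2, 3, 4, 5 — each is linear in n, where the shown terms are n = 2, 3, 4, 5.
Setting n = 6 gives 12, 13, 6 characters in each block.

ttttttttttttiiiiiiiiiiiiijjjjjj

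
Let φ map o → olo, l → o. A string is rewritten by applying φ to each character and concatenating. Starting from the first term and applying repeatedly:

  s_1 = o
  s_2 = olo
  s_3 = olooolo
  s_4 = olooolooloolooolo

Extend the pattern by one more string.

φ(olooolooloolooolo) expands symbol-by-symbol to olo o olo olo olo o olo olo o olo olo o olo olo olo o olo; joining the 17 pieces gives the next term.

olooolooloolooolooloooloolooolooloolooolo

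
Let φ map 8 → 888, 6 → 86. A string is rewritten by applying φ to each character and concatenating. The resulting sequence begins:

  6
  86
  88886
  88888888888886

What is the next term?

88888888888888888888888888888888888888886

Applying the rule to each of the 14 symbols of 88888888888886 gives the pieces 888 888 888 888 888 888 888 888 888 888 888 888 888 86, which concatenate to the answer.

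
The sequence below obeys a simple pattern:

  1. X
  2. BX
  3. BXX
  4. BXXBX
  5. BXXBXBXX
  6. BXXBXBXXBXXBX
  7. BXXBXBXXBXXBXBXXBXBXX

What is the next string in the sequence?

This is a Fibonacci-style word recurrence s(k) = s(k−1)·s(k−2): e.g. BX·X = BXX.
The next term joins BXXBXBXXBXXBXBXXBXBXX and BXXBXBXXBXXBX.

BXXBXBXXBXXBXBXXBXBXXBXXBXBXXBXXBX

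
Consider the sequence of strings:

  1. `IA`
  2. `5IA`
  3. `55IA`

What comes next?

Every step adds 5 at the front: s(k+1) = 5·s(k).
One more step from 55IA gives the answer.

555IA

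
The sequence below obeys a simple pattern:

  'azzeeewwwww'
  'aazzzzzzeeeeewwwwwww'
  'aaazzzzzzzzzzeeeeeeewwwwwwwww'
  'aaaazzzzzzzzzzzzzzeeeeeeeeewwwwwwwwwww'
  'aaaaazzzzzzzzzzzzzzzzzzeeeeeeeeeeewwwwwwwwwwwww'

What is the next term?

Reading off run lengths: a runs 1, 2, 3, 4, 5; z runs 2, 6, 10, 14, 18; e runs 3, 5, 7, 9, 11; w runs 5, 7, 9, 11, 13 — each is linear in n (n = 1, 2, …).
At n = 6 the blocks have lengths 6, 22, 13, 15.

aaaaaazzzzzzzzzzzzzzzzzzzzzzeeeeeeeeeeeeewwwwwwwwwwwwwww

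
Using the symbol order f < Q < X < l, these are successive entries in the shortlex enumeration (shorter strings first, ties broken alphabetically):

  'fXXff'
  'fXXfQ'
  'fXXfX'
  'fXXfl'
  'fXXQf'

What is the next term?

Treat fXXQf as a base-4 numeral over the given alphabet and add one, carrying through any trailing l's.

fXXQQ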